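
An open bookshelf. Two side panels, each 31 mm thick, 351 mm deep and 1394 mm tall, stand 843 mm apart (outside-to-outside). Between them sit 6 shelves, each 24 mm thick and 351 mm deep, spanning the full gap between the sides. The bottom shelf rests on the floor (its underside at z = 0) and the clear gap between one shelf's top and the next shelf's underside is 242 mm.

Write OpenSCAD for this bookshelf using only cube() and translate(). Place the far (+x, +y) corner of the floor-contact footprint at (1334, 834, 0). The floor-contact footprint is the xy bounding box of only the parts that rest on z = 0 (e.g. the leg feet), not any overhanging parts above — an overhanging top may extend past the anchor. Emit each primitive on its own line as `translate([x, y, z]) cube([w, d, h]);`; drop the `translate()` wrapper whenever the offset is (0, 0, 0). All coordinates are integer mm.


translate([491, 483, 0]) cube([31, 351, 1394]);
translate([1303, 483, 0]) cube([31, 351, 1394]);
translate([522, 483, 0]) cube([781, 351, 24]);
translate([522, 483, 266]) cube([781, 351, 24]);
translate([522, 483, 532]) cube([781, 351, 24]);
translate([522, 483, 798]) cube([781, 351, 24]);
translate([522, 483, 1064]) cube([781, 351, 24]);
translate([522, 483, 1330]) cube([781, 351, 24]);


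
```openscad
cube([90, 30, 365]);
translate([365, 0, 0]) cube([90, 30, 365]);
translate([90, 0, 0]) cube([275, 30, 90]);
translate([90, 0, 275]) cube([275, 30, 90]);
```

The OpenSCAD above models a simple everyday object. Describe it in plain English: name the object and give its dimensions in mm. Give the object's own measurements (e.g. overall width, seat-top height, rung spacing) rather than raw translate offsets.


A rectangular picture frame lying in the x–z plane (depth along y). The opening is 275 mm wide (x) by 185 mm tall (z), surrounded by a border 90 mm wide on all four sides. The frame is 30 mm deep and is made of two full-height vertical stiles with two horizontal rails fitted between them.


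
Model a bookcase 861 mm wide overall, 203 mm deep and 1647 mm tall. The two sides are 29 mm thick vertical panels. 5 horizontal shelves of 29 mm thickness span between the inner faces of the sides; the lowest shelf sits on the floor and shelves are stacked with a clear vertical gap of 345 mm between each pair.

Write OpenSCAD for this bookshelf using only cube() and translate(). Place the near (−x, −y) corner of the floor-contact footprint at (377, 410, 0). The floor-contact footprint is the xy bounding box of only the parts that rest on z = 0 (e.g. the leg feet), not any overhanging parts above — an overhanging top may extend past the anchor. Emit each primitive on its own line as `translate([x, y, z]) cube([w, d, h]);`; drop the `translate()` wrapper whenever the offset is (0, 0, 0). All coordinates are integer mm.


translate([377, 410, 0]) cube([29, 203, 1647]);
translate([1209, 410, 0]) cube([29, 203, 1647]);
translate([406, 410, 0]) cube([803, 203, 29]);
translate([406, 410, 374]) cube([803, 203, 29]);
translate([406, 410, 748]) cube([803, 203, 29]);
translate([406, 410, 1122]) cube([803, 203, 29]);
translate([406, 410, 1496]) cube([803, 203, 29]);


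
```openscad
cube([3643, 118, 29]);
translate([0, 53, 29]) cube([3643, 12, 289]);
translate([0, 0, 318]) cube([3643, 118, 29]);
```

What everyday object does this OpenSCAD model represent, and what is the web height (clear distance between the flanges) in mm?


An I-beam. The web height is 289 mm.

Two wide flanges with a thin centred web — an I-beam. Overall 347 mm minus two 29 mm flanges gives a web of 347 − 2·29 = 289 mm.


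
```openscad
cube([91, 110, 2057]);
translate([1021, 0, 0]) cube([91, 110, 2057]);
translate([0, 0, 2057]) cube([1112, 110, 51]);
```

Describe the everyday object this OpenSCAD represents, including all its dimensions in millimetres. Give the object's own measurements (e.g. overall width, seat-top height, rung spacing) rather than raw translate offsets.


A door frame. The clear opening is 930 mm wide and 2057 mm high. Two 91 mm wide jambs, 110 mm deep, stand either side of the opening from the floor to the top of the opening. A 51 mm thick head sits across the top of both jambs, spanning the full outside width of the frame.


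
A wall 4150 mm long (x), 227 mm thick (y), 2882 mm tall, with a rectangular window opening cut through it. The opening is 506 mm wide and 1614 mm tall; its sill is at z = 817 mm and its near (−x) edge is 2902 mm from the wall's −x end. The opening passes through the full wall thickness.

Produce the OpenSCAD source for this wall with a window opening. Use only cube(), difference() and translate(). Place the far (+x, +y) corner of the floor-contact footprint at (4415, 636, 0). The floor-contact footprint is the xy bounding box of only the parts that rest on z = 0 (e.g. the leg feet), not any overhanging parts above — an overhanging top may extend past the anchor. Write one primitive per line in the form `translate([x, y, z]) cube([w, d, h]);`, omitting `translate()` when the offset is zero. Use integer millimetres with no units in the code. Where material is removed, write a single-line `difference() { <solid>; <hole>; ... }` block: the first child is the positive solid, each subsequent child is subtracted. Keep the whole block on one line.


difference() { translate([265, 409, 0]) cube([4150, 227, 2882]); translate([3167, 409, 817]) cube([506, 227, 1614]); }


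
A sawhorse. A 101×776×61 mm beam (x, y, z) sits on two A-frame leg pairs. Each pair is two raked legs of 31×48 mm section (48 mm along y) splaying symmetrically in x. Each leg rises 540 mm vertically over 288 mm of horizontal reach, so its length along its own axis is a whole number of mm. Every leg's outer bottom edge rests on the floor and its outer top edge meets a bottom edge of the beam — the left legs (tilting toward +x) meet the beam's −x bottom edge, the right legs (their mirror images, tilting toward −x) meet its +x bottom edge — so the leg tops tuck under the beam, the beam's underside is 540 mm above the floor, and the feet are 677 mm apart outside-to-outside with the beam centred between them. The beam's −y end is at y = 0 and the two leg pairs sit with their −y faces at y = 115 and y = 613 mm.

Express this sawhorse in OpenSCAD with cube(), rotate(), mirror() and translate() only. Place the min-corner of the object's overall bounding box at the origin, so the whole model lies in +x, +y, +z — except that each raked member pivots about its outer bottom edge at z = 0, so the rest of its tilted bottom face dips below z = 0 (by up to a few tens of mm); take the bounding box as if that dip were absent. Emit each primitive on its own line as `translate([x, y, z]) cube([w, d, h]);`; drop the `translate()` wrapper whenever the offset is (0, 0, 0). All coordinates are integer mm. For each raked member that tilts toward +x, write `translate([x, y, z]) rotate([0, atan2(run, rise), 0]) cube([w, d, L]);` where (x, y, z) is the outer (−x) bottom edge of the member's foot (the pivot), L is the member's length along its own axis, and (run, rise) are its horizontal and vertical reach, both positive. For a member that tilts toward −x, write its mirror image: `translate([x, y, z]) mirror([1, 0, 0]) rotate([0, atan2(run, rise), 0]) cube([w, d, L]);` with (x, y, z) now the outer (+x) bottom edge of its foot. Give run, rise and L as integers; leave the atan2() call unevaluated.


translate([288, 0, 540]) cube([101, 776, 61]);
translate([0, 115, 0]) rotate([0, atan2(288, 540), 0]) cube([31, 48, 612]);
translate([677, 115, 0]) mirror([1, 0, 0]) rotate([0, atan2(288, 540), 0]) cube([31, 48, 612]);
translate([0, 613, 0]) rotate([0, atan2(288, 540), 0]) cube([31, 48, 612]);
translate([677, 613, 0]) mirror([1, 0, 0]) rotate([0, atan2(288, 540), 0]) cube([31, 48, 612]);


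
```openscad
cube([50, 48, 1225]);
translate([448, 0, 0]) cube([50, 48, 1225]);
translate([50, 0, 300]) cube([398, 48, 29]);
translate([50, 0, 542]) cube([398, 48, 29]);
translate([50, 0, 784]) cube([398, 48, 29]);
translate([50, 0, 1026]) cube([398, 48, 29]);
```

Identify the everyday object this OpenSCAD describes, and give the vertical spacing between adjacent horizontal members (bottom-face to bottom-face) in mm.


A ladder. The rung spacing is 242 mm.

Two tall 50×48 posts with 4 short bars between them — a ladder. Adjacent rungs sit at z = 300 and z = 542, so the spacing is 542 − 300 = 242 mm.


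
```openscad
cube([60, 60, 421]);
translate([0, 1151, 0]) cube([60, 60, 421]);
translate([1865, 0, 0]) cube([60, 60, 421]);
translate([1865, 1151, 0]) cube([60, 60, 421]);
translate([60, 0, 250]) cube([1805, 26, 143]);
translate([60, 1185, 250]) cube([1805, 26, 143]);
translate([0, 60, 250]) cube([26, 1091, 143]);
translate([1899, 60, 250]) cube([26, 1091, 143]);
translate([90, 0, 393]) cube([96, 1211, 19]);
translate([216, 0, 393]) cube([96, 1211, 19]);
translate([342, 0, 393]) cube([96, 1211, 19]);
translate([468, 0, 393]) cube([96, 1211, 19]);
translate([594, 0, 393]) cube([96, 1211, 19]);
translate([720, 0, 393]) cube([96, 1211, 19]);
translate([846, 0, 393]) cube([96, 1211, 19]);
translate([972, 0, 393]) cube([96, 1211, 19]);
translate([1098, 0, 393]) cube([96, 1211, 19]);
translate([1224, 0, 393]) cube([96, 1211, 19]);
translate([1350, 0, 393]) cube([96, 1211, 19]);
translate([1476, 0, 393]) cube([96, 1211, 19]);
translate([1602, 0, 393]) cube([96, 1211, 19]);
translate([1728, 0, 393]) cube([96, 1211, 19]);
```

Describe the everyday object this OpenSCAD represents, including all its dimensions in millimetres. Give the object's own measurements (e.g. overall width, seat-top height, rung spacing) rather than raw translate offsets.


A bed frame 1925 mm long (x) by 1211 mm wide (y). Four 60×60 mm corner posts, 421 mm tall, at the corners of the footprint. Four rails of 26 mm thickness and 143 mm height run between adjacent posts with their undersides at z = 250 mm, their outer faces flush with the outside of the frame (the two x-running rails run between the posts' inner faces; the two y-running rails run between the posts' inner faces). 14 slats, each 96 mm wide (x) and 19 mm thick, lie across the top of the two x-running rails, running the full 1211 mm width of the frame in y; along x they sit between the end posts with a 30 mm gap after the −x posts and between neighbouring slats, leaving 41 mm before the +x posts.


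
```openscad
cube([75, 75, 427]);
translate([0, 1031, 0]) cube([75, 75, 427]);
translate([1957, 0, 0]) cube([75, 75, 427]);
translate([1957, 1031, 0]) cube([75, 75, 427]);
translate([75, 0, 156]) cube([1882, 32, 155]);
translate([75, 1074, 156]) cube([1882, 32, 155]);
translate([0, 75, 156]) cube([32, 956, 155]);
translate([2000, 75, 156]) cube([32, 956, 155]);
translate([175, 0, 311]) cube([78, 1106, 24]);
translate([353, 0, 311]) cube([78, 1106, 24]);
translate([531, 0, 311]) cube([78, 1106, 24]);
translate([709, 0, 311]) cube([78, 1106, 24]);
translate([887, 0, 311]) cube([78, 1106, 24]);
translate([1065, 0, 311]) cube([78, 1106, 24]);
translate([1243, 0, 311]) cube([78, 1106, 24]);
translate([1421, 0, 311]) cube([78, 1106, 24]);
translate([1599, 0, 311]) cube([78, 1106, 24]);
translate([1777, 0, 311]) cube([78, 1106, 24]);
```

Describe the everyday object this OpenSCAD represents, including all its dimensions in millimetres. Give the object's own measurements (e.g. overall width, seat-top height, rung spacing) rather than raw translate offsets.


A bed frame 2032 mm long (x) by 1106 mm wide (y). Four 75×75 mm corner posts, 427 mm tall, at the corners of the footprint. Four rails of 32 mm thickness and 155 mm height run between adjacent posts with their undersides at z = 156 mm, their outer faces flush with the outside of the frame (the two x-running rails run between the posts' inner faces; the two y-running rails run between the posts' inner faces). 10 slats, each 78 mm wide (x) and 24 mm thick, lie across the top of the two x-running rails, running the full 1106 mm width of the frame in y; along x they sit between the end posts with a 100 mm gap after the −x posts and between neighbouring slats, leaving 102 mm before the +x posts.


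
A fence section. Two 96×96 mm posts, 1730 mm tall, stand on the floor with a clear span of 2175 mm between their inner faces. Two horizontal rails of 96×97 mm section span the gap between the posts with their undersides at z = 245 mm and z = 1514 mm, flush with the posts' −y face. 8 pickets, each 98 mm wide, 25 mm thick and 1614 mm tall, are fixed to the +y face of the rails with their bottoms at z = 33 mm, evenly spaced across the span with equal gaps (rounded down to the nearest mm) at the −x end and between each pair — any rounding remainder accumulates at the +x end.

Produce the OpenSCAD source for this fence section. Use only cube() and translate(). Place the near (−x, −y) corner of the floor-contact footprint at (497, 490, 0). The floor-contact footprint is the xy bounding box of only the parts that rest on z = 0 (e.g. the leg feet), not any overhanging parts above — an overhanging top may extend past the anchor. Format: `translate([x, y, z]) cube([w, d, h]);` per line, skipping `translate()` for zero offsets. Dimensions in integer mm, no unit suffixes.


translate([497, 490, 0]) cube([96, 96, 1730]);
translate([2768, 490, 0]) cube([96, 96, 1730]);
translate([593, 490, 245]) cube([2175, 96, 97]);
translate([593, 490, 1514]) cube([2175, 96, 97]);
translate([747, 586, 33]) cube([98, 25, 1614]);
translate([999, 586, 33]) cube([98, 25, 1614]);
translate([1251, 586, 33]) cube([98, 25, 1614]);
translate([1503, 586, 33]) cube([98, 25, 1614]);
translate([1755, 586, 33]) cube([98, 25, 1614]);
translate([2007, 586, 33]) cube([98, 25, 1614]);
translate([2259, 586, 33]) cube([98, 25, 1614]);
translate([2511, 586, 33]) cube([98, 25, 1614]);


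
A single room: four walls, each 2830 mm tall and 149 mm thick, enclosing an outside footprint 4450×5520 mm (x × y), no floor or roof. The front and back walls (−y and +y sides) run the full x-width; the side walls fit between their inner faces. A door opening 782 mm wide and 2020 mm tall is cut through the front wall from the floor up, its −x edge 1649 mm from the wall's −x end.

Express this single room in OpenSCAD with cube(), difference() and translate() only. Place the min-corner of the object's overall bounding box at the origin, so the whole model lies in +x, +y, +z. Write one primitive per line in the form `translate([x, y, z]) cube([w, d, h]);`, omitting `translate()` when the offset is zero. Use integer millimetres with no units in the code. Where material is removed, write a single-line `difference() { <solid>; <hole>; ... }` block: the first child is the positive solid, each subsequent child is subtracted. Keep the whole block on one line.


difference() { cube([4450, 149, 2830]); translate([1649, 0, 0]) cube([782, 149, 2020]); }
translate([0, 5371, 0]) cube([4450, 149, 2830]);
translate([0, 149, 0]) cube([149, 5222, 2830]);
translate([4301, 149, 0]) cube([149, 5222, 2830]);


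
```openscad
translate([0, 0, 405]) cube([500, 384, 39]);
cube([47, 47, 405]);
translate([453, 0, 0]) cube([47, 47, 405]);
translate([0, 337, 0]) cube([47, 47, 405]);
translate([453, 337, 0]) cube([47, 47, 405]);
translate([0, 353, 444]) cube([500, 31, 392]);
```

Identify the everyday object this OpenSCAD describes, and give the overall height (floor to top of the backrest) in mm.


A chair. The overall height is 836 mm.

A slab on four corner posts with a tall panel at the back — a chair. The seat slab sits at z = 405 with thickness 39, and the 392 mm backrest starts at the seat top, so the overall height is 405 + 39 + 392 = 836 mm.


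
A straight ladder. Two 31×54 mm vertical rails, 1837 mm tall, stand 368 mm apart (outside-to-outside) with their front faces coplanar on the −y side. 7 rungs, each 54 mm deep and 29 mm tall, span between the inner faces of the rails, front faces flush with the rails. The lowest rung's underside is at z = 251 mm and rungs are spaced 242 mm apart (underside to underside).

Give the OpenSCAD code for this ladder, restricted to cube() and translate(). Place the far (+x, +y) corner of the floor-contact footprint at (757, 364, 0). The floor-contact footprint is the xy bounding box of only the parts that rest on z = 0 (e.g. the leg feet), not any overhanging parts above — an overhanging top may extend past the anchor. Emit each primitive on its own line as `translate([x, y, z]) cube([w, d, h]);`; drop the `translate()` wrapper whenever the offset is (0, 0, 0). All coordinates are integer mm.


translate([389, 310, 0]) cube([31, 54, 1837]);
translate([726, 310, 0]) cube([31, 54, 1837]);
translate([420, 310, 251]) cube([306, 54, 29]);
translate([420, 310, 493]) cube([306, 54, 29]);
translate([420, 310, 735]) cube([306, 54, 29]);
translate([420, 310, 977]) cube([306, 54, 29]);
translate([420, 310, 1219]) cube([306, 54, 29]);
translate([420, 310, 1461]) cube([306, 54, 29]);
translate([420, 310, 1703]) cube([306, 54, 29]);


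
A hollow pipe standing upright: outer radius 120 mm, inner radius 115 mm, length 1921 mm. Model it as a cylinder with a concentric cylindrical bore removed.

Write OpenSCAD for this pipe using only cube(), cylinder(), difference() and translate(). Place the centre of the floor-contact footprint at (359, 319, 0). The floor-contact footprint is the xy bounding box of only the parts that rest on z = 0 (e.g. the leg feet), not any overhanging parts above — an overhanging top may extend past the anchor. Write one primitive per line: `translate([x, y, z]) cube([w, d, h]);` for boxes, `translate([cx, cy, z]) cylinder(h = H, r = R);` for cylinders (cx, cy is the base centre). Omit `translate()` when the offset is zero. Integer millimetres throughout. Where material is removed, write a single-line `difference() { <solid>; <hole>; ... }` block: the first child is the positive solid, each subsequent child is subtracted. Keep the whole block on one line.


difference() { translate([359, 319, 0]) cylinder(h = 1921, r = 120); translate([359, 319, 0]) cylinder(h = 1921, r = 115); }


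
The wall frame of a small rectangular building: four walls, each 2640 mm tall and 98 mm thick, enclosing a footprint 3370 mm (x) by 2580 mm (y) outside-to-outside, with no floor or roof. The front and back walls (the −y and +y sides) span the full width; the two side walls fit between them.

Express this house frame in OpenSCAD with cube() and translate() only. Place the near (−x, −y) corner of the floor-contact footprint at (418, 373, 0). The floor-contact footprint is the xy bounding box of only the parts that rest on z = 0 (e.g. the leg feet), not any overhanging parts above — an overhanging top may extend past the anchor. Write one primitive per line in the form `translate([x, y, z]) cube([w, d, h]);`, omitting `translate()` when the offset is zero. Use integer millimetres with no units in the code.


translate([418, 373, 0]) cube([3370, 98, 2640]);
translate([418, 2855, 0]) cube([3370, 98, 2640]);
translate([418, 471, 0]) cube([98, 2384, 2640]);
translate([3690, 471, 0]) cube([98, 2384, 2640]);


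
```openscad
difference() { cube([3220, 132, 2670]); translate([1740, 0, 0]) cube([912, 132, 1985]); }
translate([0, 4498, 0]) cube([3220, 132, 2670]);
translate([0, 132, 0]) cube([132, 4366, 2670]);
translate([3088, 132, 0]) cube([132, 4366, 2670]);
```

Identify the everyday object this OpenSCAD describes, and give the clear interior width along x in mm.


A single room. The interior width is 2956 mm.

Four walls enclosing a rectangle with a door in the front wall — a room. Outside width 3220 minus two 132 mm walls gives 2956 mm.


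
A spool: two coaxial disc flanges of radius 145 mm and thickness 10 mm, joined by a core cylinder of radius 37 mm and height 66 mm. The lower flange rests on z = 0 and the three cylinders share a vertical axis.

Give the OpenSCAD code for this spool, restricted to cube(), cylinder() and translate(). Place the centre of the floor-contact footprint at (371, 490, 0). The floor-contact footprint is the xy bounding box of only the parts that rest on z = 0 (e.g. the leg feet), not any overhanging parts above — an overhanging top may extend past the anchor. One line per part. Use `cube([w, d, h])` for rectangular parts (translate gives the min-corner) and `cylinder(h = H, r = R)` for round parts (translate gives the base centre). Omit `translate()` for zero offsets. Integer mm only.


translate([371, 490, 0]) cylinder(h = 10, r = 145);
translate([371, 490, 10]) cylinder(h = 66, r = 37);
translate([371, 490, 76]) cylinder(h = 10, r = 145);


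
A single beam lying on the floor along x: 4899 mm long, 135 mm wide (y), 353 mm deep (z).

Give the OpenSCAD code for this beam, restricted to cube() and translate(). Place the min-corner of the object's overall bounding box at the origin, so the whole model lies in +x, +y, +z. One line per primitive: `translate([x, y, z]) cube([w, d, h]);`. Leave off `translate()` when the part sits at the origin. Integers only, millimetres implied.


cube([4899, 135, 353]);


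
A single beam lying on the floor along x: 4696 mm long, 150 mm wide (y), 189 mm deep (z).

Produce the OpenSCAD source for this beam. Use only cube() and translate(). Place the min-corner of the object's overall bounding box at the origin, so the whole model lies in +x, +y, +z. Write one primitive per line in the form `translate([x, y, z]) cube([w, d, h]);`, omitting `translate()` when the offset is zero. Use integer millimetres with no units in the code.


cube([4696, 150, 189]);


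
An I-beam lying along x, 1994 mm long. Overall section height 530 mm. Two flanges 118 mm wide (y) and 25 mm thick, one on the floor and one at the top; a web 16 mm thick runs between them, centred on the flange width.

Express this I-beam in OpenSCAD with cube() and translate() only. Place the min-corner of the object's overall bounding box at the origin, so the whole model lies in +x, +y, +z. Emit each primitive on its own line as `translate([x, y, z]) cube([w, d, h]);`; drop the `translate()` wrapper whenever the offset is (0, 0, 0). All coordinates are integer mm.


cube([1994, 118, 25]);
translate([0, 51, 25]) cube([1994, 16, 480]);
translate([0, 0, 505]) cube([1994, 118, 25]);


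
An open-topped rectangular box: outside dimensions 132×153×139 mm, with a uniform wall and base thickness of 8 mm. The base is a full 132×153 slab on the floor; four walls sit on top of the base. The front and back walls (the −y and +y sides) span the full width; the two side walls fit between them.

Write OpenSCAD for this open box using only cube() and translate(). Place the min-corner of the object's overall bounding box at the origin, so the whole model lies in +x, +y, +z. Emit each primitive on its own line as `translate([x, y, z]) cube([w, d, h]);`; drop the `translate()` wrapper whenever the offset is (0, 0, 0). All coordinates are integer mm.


cube([132, 153, 8]);
translate([0, 0, 8]) cube([132, 8, 131]);
translate([0, 145, 8]) cube([132, 8, 131]);
translate([0, 8, 8]) cube([8, 137, 131]);
translate([124, 8, 8]) cube([8, 137, 131]);


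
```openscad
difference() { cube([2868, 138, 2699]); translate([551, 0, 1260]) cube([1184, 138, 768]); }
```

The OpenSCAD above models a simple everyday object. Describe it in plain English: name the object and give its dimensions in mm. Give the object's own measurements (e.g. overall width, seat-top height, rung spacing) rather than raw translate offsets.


A wall 2868 mm long (x), 138 mm thick (y), 2699 mm tall, with a rectangular window opening cut through it. The opening is 1184 mm wide and 768 mm tall; its sill is at z = 1260 mm and its near (−x) edge is 551 mm from the wall's −x end. The opening passes through the full wall thickness.


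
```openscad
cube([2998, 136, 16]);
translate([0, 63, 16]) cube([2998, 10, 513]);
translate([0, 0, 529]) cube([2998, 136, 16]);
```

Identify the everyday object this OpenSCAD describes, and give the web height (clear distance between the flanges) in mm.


An I-beam. The web height is 513 mm.

Two wide flanges with a thin centred web — an I-beam. Overall 545 mm minus two 16 mm flanges gives a web of 545 − 2·16 = 513 mm.


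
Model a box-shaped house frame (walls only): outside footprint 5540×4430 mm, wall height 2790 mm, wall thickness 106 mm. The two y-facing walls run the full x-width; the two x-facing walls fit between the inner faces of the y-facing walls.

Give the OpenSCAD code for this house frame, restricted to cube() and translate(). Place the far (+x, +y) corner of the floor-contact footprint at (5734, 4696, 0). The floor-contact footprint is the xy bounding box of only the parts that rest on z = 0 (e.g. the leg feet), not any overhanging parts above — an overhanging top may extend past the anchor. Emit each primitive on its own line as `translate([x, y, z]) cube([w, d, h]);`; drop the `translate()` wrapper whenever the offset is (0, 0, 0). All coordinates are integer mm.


translate([194, 266, 0]) cube([5540, 106, 2790]);
translate([194, 4590, 0]) cube([5540, 106, 2790]);
translate([194, 372, 0]) cube([106, 4218, 2790]);
translate([5628, 372, 0]) cube([106, 4218, 2790]);


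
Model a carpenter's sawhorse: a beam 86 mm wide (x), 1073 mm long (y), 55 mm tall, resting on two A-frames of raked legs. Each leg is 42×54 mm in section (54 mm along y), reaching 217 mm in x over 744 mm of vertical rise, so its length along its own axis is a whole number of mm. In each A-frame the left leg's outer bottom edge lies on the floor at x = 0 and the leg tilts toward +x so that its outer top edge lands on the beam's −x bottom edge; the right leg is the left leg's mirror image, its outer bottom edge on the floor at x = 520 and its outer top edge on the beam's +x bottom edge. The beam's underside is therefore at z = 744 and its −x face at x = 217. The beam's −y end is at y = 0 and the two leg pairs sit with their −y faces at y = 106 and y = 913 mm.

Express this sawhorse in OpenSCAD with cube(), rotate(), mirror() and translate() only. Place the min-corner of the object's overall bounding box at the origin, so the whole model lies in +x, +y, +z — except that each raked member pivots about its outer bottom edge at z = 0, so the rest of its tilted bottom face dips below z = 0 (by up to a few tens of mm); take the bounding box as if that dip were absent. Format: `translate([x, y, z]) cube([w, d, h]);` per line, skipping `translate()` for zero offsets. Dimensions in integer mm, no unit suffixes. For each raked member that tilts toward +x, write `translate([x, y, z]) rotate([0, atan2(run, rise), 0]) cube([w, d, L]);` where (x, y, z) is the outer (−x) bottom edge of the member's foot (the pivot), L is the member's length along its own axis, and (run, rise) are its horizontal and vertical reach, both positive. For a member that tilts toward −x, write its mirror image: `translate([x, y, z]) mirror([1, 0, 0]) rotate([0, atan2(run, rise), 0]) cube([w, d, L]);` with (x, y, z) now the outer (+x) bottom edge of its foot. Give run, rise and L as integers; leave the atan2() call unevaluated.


translate([217, 0, 744]) cube([86, 1073, 55]);
translate([0, 106, 0]) rotate([0, atan2(217, 744), 0]) cube([42, 54, 775]);
translate([520, 106, 0]) mirror([1, 0, 0]) rotate([0, atan2(217, 744), 0]) cube([42, 54, 775]);
translate([0, 913, 0]) rotate([0, atan2(217, 744), 0]) cube([42, 54, 775]);
translate([520, 913, 0]) mirror([1, 0, 0]) rotate([0, atan2(217, 744), 0]) cube([42, 54, 775]);


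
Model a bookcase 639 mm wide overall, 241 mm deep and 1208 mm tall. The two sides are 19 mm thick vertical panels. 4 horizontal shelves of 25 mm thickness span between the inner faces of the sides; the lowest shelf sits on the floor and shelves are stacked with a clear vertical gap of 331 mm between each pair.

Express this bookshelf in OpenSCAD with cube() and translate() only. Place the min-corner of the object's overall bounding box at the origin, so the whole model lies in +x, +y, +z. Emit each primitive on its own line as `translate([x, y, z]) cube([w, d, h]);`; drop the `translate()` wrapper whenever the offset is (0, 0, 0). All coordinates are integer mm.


cube([19, 241, 1208]);
translate([620, 0, 0]) cube([19, 241, 1208]);
translate([19, 0, 0]) cube([601, 241, 25]);
translate([19, 0, 356]) cube([601, 241, 25]);
translate([19, 0, 712]) cube([601, 241, 25]);
translate([19, 0, 1068]) cube([601, 241, 25]);


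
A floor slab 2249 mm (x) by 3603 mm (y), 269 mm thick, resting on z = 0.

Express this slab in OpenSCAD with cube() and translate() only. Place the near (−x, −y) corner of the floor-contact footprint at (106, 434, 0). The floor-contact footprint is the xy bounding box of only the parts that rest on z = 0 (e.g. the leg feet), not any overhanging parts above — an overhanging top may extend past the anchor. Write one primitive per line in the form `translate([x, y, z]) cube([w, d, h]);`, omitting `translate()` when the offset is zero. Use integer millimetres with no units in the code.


translate([106, 434, 0]) cube([2249, 3603, 269]);


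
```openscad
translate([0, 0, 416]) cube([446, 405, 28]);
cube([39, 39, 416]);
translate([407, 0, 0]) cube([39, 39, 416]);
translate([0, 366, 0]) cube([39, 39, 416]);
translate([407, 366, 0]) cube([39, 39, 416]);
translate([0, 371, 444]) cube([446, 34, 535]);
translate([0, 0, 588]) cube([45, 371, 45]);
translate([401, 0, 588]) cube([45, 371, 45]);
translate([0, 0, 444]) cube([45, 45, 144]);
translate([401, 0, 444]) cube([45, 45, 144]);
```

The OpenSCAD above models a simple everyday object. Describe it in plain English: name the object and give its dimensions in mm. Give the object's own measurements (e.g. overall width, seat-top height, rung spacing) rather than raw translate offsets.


A chair. The seat is a 446×405×28 mm slab with its top at z = 444 mm, on four 39×39 mm corner legs (flush with the seat edges, standing on z = 0). A flat backrest 34 mm thick, 535 mm tall, spans the full seat width and rises from the seat top along its +y edge, rear face flush with the rear of the seat. Two armrests of 45×45 mm section run along each side from the seat's front edge to the front of the backrest, top faces 189 mm above the seat top and outer faces flush with the seat's x-edges; a 45×45 mm post under the front of each armrest stands on the seat at the front corner.


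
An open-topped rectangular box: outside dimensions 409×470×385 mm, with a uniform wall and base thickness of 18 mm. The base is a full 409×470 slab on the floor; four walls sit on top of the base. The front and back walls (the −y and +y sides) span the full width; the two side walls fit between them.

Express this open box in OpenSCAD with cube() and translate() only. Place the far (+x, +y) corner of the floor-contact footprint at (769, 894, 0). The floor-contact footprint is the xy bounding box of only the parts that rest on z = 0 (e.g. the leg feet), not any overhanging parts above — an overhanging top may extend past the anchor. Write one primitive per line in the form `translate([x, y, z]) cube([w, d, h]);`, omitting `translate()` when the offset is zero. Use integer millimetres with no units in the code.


translate([360, 424, 0]) cube([409, 470, 18]);
translate([360, 424, 18]) cube([409, 18, 367]);
translate([360, 876, 18]) cube([409, 18, 367]);
translate([360, 442, 18]) cube([18, 434, 367]);
translate([751, 442, 18]) cube([18, 434, 367]);


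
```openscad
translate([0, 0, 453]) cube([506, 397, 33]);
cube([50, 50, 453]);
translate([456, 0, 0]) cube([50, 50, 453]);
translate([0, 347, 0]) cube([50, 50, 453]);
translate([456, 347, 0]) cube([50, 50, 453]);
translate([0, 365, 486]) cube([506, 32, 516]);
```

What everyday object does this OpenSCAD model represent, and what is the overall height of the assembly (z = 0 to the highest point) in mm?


A chair. The overall height is 1002 mm.

A slab on four corner posts with a tall panel at the back — a chair. The seat slab sits at z = 453 with thickness 33, and the 516 mm backrest starts at the seat top, so the overall height is 453 + 33 + 516 = 1002 mm.


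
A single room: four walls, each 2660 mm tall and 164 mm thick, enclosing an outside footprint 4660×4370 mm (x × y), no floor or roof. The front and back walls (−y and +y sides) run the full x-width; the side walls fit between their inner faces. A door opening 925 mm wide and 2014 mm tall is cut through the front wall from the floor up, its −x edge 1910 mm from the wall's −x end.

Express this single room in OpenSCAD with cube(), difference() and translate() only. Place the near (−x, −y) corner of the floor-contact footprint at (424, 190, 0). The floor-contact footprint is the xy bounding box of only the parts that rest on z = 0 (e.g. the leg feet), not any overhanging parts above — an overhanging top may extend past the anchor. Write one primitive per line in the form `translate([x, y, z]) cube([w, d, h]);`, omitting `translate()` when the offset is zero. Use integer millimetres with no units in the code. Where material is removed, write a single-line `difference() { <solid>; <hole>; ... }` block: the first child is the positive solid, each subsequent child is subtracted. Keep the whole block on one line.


difference() { translate([424, 190, 0]) cube([4660, 164, 2660]); translate([2334, 190, 0]) cube([925, 164, 2014]); }
translate([424, 4396, 0]) cube([4660, 164, 2660]);
translate([424, 354, 0]) cube([164, 4042, 2660]);
translate([4920, 354, 0]) cube([164, 4042, 2660]);


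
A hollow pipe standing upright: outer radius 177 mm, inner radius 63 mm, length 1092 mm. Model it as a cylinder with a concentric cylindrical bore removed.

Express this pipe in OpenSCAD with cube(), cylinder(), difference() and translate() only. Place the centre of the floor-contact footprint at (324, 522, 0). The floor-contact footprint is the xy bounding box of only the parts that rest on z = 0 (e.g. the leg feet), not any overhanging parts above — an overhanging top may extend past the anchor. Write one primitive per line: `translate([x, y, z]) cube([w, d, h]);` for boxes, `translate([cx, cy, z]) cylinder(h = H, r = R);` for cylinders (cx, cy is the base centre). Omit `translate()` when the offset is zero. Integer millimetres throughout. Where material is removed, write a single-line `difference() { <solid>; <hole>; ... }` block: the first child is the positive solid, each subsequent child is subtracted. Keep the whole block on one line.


difference() { translate([324, 522, 0]) cylinder(h = 1092, r = 177); translate([324, 522, 0]) cylinder(h = 1092, r = 63); }


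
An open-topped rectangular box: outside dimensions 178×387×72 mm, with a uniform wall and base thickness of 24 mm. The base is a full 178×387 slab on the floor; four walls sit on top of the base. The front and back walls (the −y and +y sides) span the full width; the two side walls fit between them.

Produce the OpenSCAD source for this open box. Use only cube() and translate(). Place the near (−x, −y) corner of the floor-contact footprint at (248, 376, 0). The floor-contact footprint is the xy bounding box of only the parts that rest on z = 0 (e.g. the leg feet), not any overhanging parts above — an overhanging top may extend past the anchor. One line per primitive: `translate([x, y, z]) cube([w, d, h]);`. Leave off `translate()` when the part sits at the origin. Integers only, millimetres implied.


translate([248, 376, 0]) cube([178, 387, 24]);
translate([248, 376, 24]) cube([178, 24, 48]);
translate([248, 739, 24]) cube([178, 24, 48]);
translate([248, 400, 24]) cube([24, 339, 48]);
translate([402, 400, 24]) cube([24, 339, 48]);


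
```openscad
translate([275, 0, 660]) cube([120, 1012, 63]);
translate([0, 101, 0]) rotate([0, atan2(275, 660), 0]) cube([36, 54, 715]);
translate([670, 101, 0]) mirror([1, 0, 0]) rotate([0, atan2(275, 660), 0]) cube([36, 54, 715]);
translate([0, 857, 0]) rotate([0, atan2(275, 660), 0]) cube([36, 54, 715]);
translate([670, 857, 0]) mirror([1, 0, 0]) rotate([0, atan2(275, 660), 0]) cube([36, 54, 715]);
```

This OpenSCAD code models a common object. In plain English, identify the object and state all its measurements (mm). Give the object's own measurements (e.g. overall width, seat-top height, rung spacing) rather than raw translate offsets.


A sawhorse. A 120×1012×63 mm beam (x, y, z) sits on two A-frame leg pairs. Each pair is two raked legs of 36×54 mm section (54 mm along y) splaying symmetrically in x. Each leg rises 660 mm vertically over 275 mm of horizontal reach and is 715 mm long along its own axis. Every leg's outer bottom edge rests on the floor and its outer top edge meets a bottom edge of the beam — the left legs (tilting toward +x) meet the beam's −x bottom edge, the right legs (their mirror images, tilting toward −x) meet its +x bottom edge — so the leg tops tuck under the beam, the beam's underside is 660 mm above the floor, and the feet are 670 mm apart outside-to-outside with the beam centred between them. The two leg pairs are set in 101 mm from either end of the beam.


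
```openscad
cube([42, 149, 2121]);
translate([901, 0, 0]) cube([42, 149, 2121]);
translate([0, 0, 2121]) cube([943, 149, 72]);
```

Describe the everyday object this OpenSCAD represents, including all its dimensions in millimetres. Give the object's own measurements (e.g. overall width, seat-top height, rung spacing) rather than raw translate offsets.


A door frame. The clear opening is 859 mm wide and 2121 mm high. Two 42 mm wide jambs, 149 mm deep, stand either side of the opening from the floor to the top of the opening. A 72 mm thick head sits across the top of both jambs, spanning the full outside width of the frame.


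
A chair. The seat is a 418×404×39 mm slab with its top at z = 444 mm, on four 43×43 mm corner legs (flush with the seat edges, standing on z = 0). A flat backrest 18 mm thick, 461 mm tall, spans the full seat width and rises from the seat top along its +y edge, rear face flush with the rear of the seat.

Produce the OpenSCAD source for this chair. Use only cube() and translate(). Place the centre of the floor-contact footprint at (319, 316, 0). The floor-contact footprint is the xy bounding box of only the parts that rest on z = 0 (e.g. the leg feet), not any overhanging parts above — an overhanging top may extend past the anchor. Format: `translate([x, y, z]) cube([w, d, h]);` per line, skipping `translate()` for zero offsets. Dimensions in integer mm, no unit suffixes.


// leg_h = 444 - 39 = 405
translate([110, 114, 405]) cube([418, 404, 39]);
translate([110, 114, 0]) cube([43, 43, 405]);
translate([485, 114, 0]) cube([43, 43, 405]);
translate([110, 475, 0]) cube([43, 43, 405]);
translate([485, 475, 0]) cube([43, 43, 405]);
translate([110, 500, 444]) cube([418, 18, 461]);


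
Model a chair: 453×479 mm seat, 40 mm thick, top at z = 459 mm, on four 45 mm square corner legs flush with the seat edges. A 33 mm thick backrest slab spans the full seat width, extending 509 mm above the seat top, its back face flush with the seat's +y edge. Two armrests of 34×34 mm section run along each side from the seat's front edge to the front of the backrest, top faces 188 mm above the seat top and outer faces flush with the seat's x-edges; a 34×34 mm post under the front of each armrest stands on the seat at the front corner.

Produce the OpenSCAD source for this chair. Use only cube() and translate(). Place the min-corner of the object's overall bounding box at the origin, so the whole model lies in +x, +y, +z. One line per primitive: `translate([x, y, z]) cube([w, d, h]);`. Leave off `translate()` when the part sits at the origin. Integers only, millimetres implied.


translate([0, 0, 419]) cube([453, 479, 40]);
cube([45, 45, 419]);
translate([408, 0, 0]) cube([45, 45, 419]);
translate([0, 434, 0]) cube([45, 45, 419]);
translate([408, 434, 0]) cube([45, 45, 419]);
translate([0, 446, 459]) cube([453, 33, 509]);
translate([0, 0, 613]) cube([34, 446, 34]);
translate([419, 0, 613]) cube([34, 446, 34]);
translate([0, 0, 459]) cube([34, 34, 154]);
translate([419, 0, 459]) cube([34, 34, 154]);


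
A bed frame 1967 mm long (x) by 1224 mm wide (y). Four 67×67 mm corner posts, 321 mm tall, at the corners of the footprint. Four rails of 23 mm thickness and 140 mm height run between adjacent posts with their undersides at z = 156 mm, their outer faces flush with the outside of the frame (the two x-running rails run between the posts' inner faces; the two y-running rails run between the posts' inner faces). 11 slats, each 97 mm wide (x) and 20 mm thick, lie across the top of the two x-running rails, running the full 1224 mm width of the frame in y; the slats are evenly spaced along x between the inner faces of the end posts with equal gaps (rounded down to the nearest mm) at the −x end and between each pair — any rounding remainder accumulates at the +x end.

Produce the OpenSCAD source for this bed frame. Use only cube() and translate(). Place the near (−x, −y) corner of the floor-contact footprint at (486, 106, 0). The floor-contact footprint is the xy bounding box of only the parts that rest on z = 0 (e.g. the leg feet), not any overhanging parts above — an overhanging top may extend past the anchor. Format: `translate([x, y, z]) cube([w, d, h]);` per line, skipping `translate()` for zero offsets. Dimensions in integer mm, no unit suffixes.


// slat z = rail_z + rail_h = 156 + 140 = 296
// slat gap = ⌊(1833 − 11·97) / 12⌋ = 63
translate([486, 106, 0]) cube([67, 67, 321]);
translate([486, 1263, 0]) cube([67, 67, 321]);
translate([2386, 106, 0]) cube([67, 67, 321]);
translate([2386, 1263, 0]) cube([67, 67, 321]);
translate([553, 106, 156]) cube([1833, 23, 140]);
translate([553, 1307, 156]) cube([1833, 23, 140]);
translate([486, 173, 156]) cube([23, 1090, 140]);
translate([2430, 173, 156]) cube([23, 1090, 140]);
translate([616, 106, 296]) cube([97, 1224, 20]);
translate([776, 106, 296]) cube([97, 1224, 20]);
translate([936, 106, 296]) cube([97, 1224, 20]);
translate([1096, 106, 296]) cube([97, 1224, 20]);
translate([1256, 106, 296]) cube([97, 1224, 20]);
translate([1416, 106, 296]) cube([97, 1224, 20]);
translate([1576, 106, 296]) cube([97, 1224, 20]);
translate([1736, 106, 296]) cube([97, 1224, 20]);
translate([1896, 106, 296]) cube([97, 1224, 20]);
translate([2056, 106, 296]) cube([97, 1224, 20]);
translate([2216, 106, 296]) cube([97, 1224, 20]);
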